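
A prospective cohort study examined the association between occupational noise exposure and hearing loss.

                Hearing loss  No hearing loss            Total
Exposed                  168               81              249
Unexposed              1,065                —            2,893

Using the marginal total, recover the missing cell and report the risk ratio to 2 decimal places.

1.83

The missing cell is in the unexposed row: 2893 − 1065 = 1828.
So a = 168, b = 81, c = 1065, d = 1828.
RR = [a/(a+b)] / [c/(c+d)] = (168/249) / (1065/2893) = 0.67470/0.36813 = 1.83277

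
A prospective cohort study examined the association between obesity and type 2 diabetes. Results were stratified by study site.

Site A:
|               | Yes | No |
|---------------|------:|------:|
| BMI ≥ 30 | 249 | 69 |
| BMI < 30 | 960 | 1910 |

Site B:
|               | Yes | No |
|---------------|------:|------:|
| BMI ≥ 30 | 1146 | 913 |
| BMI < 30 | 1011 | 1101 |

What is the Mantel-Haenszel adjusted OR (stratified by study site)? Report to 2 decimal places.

1.87

OR_MH = Σ(aᵢdᵢ/nᵢ) / Σ(bᵢcᵢ/nᵢ), where nᵢ is the stratum total.
Stratum 1 (Site A): n = 3188; a·d/n = 249·1910/3188 = 149.1813; b·c/n = 69·960/3188 = 20.7779
Stratum 2 (Site B): n = 4171; a·d/n = 1146·1101/4171 = 302.5044; b·c/n = 913·1011/4171 = 221.3002
OR_MH = (149.1813 + 302.5044) / (20.7779 + 221.3002) = 451.6857 / 242.0781 = 1.86587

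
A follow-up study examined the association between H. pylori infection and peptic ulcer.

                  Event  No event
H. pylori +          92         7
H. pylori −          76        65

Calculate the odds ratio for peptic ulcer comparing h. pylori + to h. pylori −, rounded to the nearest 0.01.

Cells: a = 92, b = 7, c = 76, d = 65.
OR = (a·d)/(b·c) = (92 × 65) / (7 × 76) = 5980 / 532 = 11.24060
The odds of peptic ulcer are about 11.24 times as high in the h. pylori + group.

11.24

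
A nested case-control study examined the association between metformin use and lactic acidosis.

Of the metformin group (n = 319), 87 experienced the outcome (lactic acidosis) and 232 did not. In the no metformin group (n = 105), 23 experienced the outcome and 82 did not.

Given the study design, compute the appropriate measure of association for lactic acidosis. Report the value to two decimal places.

1.34

From the description: a = 87, b = 232, c = 23, d = 82.
This is a nested case-control study: participants were sampled on outcome status, so risks in the source population cannot be estimated directly — relative risk is not valid here. The odds ratio is the appropriate measure.
OR = (a·d)/(b·c) = (87 × 82) / (232 × 23) = 7134 / 5336 = 1.33696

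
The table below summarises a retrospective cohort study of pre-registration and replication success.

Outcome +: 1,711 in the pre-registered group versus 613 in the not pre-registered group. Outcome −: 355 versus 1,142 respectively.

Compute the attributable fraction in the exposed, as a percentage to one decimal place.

57.8

From the description: a = 1711, b = 355, c = 613, d = 1142.
Risk in exposed = 1711/2066 = 0.82817; risk in unexposed = 613/1755 = 0.34929.
RR = 0.82817/0.34929 = 2.37103
AR% = (RR − 1)/RR × 100 = (2.37103 − 1)/2.37103 × 100 = 57.8242%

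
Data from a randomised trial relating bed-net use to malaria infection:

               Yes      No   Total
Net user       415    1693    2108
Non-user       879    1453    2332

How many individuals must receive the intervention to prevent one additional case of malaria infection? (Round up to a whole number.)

Risk in treated group = 415/2108 = 0.19687; risk in control = 879/2332 = 0.37693.
Absolute risk reduction = 0.37693 − 0.19687 = 0.18006
NNT = 1 / ARR = 1 / 0.18006 = 5.554 → round up → 6

6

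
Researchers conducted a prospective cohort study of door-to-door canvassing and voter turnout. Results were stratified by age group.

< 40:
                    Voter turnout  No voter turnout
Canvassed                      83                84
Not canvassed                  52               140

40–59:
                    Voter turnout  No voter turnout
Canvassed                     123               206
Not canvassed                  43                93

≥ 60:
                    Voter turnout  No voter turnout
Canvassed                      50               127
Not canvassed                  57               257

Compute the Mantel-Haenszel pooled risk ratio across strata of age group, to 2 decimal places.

RR_MH = Σ(aᵢ·n₀ᵢ/nᵢ) / Σ(cᵢ·n₁ᵢ/nᵢ), with n₁ᵢ = aᵢ+bᵢ (exposed), n₀ᵢ = cᵢ+dᵢ (unexposed), nᵢ = n₁ᵢ+n₀ᵢ.
Stratum 1 (< 40): n₁ = 167, n₀ = 192, n = 359; a·n₀/n = 83·192/359 = 44.3900; c·n₁/n = 52·167/359 = 24.1894
Stratum 2 (40–59): n₁ = 329, n₀ = 136, n = 465; a·n₀/n = 123·136/465 = 35.9742; c·n₁/n = 43·329/465 = 30.4237
Stratum 3 (≥ 60): n₁ = 177, n₀ = 314, n = 491; a·n₀/n = 50·314/491 = 31.9756; c·n₁/n = 57·177/491 = 20.5479
RR_MH = (44.3900 + 35.9742 + 31.9756) / (24.1894 + 30.4237 + 20.5479) = 112.3397 / 75.1609 = 1.49466

1.49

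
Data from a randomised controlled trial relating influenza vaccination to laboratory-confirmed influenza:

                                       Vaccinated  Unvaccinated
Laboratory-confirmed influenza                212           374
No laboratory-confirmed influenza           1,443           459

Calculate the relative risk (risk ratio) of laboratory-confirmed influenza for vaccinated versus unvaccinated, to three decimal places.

0.285

Reading the table with exposure as columns: a = 212 (Vaccinated, case), b = 1443 (Vaccinated, non-case), c = 374 (Unvaccinated, case), d = 459.
Risk in exposed = 212/1655 = 0.12810; risk in unexposed = 374/833 = 0.44898.
RR = 0.12810 / 0.44898 = 0.28531
The risk is 71% lower among the exposed than among the unexposed.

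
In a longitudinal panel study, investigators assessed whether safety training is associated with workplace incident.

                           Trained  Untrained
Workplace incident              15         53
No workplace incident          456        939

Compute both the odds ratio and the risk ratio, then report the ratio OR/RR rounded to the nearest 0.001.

0.978

Reading the table with exposure as columns: a = 15 (Trained, case), b = 456 (Trained, non-case), c = 53 (Untrained, case), d = 939.
OR = (15·939)/(456·53) = 14085/24168 = 0.58280
Risk in exposed = 15/471 = 0.03185; risk in unexposed = 53/992 = 0.05343; RR = 0.59608
OR/RR = 0.58280 / 0.59608 = 0.97771
The outcome is rare in both groups, so OR ≈ RR (ratio near 1).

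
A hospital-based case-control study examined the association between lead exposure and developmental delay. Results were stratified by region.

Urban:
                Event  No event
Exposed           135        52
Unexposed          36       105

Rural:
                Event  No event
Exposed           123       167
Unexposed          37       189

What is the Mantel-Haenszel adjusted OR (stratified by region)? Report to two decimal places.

OR_MH = Σ(aᵢdᵢ/nᵢ) / Σ(bᵢcᵢ/nᵢ), where nᵢ is the stratum total.
Stratum 1 (Urban): n = 328; a·d/n = 135·105/328 = 43.2165; b·c/n = 52·36/328 = 5.7073
Stratum 2 (Rural): n = 516; a·d/n = 123·189/516 = 45.0523; b·c/n = 167·37/516 = 11.9748
OR_MH = (43.2165 + 45.0523) / (5.7073 + 11.9748) = 88.2688 / 17.6821 = 4.99198

4.99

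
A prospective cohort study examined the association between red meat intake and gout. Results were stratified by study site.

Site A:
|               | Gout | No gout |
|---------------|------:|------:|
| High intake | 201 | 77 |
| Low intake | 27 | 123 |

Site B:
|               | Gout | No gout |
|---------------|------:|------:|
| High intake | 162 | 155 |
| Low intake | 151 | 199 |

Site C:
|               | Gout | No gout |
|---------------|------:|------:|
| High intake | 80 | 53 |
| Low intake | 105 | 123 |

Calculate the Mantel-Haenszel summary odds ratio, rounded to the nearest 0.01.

OR_MH = Σ(aᵢdᵢ/nᵢ) / Σ(bᵢcᵢ/nᵢ), where nᵢ is the stratum total.
Stratum 1 (Site A): n = 428; a·d/n = 201·123/428 = 57.7640; b·c/n = 77·27/428 = 4.8575
Stratum 2 (Site B): n = 667; a·d/n = 162·199/667 = 48.3328; b·c/n = 155·151/667 = 35.0900
Stratum 3 (Site C): n = 361; a·d/n = 80·123/361 = 27.2576; b·c/n = 53·105/361 = 15.4155
OR_MH = (57.7640 + 48.3328 + 27.2576) / (4.8575 + 35.0900 + 15.4155) = 133.3545 / 55.3629 = 2.40873

2.41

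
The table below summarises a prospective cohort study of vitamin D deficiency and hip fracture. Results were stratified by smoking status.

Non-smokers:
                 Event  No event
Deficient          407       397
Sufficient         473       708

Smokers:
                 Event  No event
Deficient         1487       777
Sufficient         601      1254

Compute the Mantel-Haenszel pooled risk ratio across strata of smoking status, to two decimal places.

RR_MH = Σ(aᵢ·n₀ᵢ/nᵢ) / Σ(cᵢ·n₁ᵢ/nᵢ), with n₁ᵢ = aᵢ+bᵢ (exposed), n₀ᵢ = cᵢ+dᵢ (unexposed), nᵢ = n₁ᵢ+n₀ᵢ.
Stratum 1 (Non-smokers): n₁ = 804, n₀ = 1181, n = 1985; a·n₀/n = 407·1181/1985 = 242.1496; c·n₁/n = 473·804/1985 = 191.5829
Stratum 2 (Smokers): n₁ = 2264, n₀ = 1855, n = 4119; a·n₀/n = 1487·1855/4119 = 669.6735; c·n₁/n = 601·2264/4119 = 330.3384
RR_MH = (242.1496 + 669.6735) / (191.5829 + 330.3384) = 911.8231 / 521.9213 = 1.74705

1.75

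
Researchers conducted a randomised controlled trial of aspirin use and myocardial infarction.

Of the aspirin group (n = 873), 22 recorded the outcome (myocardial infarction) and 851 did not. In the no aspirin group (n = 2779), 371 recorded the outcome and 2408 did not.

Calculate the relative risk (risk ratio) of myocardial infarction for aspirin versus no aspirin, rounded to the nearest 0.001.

From the description: a = 22, b = 851, c = 371, d = 2408.
Risk in exposed = 22/873 = 0.02520; risk in unexposed = 371/2779 = 0.13350.
RR = 0.02520 / 0.13350 = 0.18877
The risk is 81% lower among the exposed than among the unexposed.

0.189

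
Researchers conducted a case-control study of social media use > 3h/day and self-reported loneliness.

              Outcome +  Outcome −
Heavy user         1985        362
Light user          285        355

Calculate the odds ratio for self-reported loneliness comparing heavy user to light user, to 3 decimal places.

Cells: a = 1985, b = 362, c = 285, d = 355.
OR = (a·d)/(b·c) = (1985 × 355) / (362 × 285) = 704675 / 103170 = 6.83023
The odds of self-reported loneliness are about 6.83 times as high in the heavy user group.

6.830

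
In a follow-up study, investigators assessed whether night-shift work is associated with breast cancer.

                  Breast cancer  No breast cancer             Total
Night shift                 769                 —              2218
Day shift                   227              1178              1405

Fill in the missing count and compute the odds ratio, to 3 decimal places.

2.754

The missing cell is in the exposed row: 2218 − 769 = 1449.
So a = 769, b = 1449, c = 227, d = 1178.
OR = (a·d)/(b·c) = (769 × 1178) / (1449 × 227) = 905882 / 328923 = 2.75409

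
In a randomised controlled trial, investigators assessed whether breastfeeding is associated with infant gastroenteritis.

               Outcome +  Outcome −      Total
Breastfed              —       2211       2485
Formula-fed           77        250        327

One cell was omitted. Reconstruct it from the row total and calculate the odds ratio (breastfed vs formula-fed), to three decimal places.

0.402

The missing cell is in the exposed row: 2485 − 2211 = 274.
So a = 274, b = 2211, c = 77, d = 250.
OR = (a·d)/(b·c) = (274 × 250) / (2211 × 77) = 68500 / 170247 = 0.40236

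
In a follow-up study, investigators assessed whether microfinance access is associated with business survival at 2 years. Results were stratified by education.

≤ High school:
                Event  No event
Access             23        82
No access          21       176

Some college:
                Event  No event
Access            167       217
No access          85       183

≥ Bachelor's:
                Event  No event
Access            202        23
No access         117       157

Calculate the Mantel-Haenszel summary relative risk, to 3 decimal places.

1.767

RR_MH = Σ(aᵢ·n₀ᵢ/nᵢ) / Σ(cᵢ·n₁ᵢ/nᵢ), with n₁ᵢ = aᵢ+bᵢ (exposed), n₀ᵢ = cᵢ+dᵢ (unexposed), nᵢ = n₁ᵢ+n₀ᵢ.
Stratum 1 (≤ High school): n₁ = 105, n₀ = 197, n = 302; a·n₀/n = 23·197/302 = 15.0033; c·n₁/n = 21·105/302 = 7.3013
Stratum 2 (Some college): n₁ = 384, n₀ = 268, n = 652; a·n₀/n = 167·268/652 = 68.6442; c·n₁/n = 85·384/652 = 50.0613
Stratum 3 (≥ Bachelor's): n₁ = 225, n₀ = 274, n = 499; a·n₀/n = 202·274/499 = 110.9178; c·n₁/n = 117·225/499 = 52.7555
RR_MH = (15.0033 + 68.6442 + 110.9178) / (7.3013 + 50.0613 + 52.7555) = 194.5653 / 110.1182 = 1.76688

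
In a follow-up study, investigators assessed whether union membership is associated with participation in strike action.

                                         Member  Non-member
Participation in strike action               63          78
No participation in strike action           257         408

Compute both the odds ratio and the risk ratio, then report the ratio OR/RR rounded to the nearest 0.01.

Reading the table with exposure as columns: a = 63 (Member, case), b = 257 (Member, non-case), c = 78 (Non-member, case), d = 408.
OR = (63·408)/(257·78) = 25704/20046 = 1.28225
Risk in exposed = 63/320 = 0.19687; risk in unexposed = 78/486 = 0.16049; RR = 1.22668
OR/RR = 1.28225 / 1.22668 = 1.04530
The outcome is not rare, so the OR lies further from 1 than the RR.

1.05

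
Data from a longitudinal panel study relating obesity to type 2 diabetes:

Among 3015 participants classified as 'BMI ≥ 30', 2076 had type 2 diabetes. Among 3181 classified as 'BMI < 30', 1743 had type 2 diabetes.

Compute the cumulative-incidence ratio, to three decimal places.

From the description: a = 2076, b = 939, c = 1743, d = 1438.
Risk in exposed = 2076/3015 = 0.68856; risk in unexposed = 1743/3181 = 0.54794.
RR = 0.68856 / 0.54794 = 1.25663
The risk among the exposed is 1.26 times that among the unexposed.

1.257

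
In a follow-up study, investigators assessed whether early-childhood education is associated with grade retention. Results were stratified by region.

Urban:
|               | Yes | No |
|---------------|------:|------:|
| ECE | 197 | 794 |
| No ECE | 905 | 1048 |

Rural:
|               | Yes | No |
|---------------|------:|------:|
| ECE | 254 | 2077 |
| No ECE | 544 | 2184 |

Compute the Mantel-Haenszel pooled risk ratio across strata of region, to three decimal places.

RR_MH = Σ(aᵢ·n₀ᵢ/nᵢ) / Σ(cᵢ·n₁ᵢ/nᵢ), with n₁ᵢ = aᵢ+bᵢ (exposed), n₀ᵢ = cᵢ+dᵢ (unexposed), nᵢ = n₁ᵢ+n₀ᵢ.
Stratum 1 (Urban): n₁ = 991, n₀ = 1953, n = 2944; a·n₀/n = 197·1953/2944 = 130.6865; c·n₁/n = 905·991/2944 = 304.6382
Stratum 2 (Rural): n₁ = 2331, n₀ = 2728, n = 5059; a·n₀/n = 254·2728/5059 = 136.9662; c·n₁/n = 544·2331/5059 = 250.6551
RR_MH = (130.6865 + 136.9662) / (304.6382 + 250.6551) = 267.6527 / 555.2933 = 0.48200

0.482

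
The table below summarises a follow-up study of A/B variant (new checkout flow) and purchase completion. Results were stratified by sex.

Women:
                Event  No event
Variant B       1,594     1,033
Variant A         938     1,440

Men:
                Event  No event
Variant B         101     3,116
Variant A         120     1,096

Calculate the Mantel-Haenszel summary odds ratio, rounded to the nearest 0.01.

1.74

OR_MH = Σ(aᵢdᵢ/nᵢ) / Σ(bᵢcᵢ/nᵢ), where nᵢ is the stratum total.
Stratum 1 (Women): n = 5005; a·d/n = 1594·1440/5005 = 458.6134; b·c/n = 1033·938/5005 = 193.5972
Stratum 2 (Men): n = 4433; a·d/n = 101·1096/4433 = 24.9709; b·c/n = 3116·120/4433 = 84.3492
OR_MH = (458.6134 + 24.9709) / (193.5972 + 84.3492) = 483.5843 / 277.9464 = 1.73985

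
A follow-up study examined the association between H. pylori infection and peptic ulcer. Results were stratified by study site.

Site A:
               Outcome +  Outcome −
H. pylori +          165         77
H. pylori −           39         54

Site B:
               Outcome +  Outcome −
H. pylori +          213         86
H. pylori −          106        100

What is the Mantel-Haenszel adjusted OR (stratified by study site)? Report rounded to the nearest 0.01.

OR_MH = Σ(aᵢdᵢ/nᵢ) / Σ(bᵢcᵢ/nᵢ), where nᵢ is the stratum total.
Stratum 1 (Site A): n = 335; a·d/n = 165·54/335 = 26.5970; b·c/n = 77·39/335 = 8.9642
Stratum 2 (Site B): n = 505; a·d/n = 213·100/505 = 42.1782; b·c/n = 86·106/505 = 18.0515
OR_MH = (26.5970 + 42.1782) / (8.9642 + 18.0515) = 68.7752 / 27.0157 = 2.54575

2.55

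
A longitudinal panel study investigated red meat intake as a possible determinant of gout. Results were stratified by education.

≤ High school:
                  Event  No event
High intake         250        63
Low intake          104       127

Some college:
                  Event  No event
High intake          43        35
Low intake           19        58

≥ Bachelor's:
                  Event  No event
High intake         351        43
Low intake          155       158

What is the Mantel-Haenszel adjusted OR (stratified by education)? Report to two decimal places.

OR_MH = Σ(aᵢdᵢ/nᵢ) / Σ(bᵢcᵢ/nᵢ), where nᵢ is the stratum total.
Stratum 1 (≤ High school): n = 544; a·d/n = 250·127/544 = 58.3640; b·c/n = 63·104/544 = 12.0441
Stratum 2 (Some college): n = 155; a·d/n = 43·58/155 = 16.0903; b·c/n = 35·19/155 = 4.2903
Stratum 3 (≥ Bachelor's): n = 707; a·d/n = 351·158/707 = 78.4413; b·c/n = 43·155/707 = 9.4272
OR_MH = (58.3640 + 16.0903 + 78.4413) / (12.0441 + 4.2903 + 9.4272) = 152.8956 / 25.7616 = 5.93502

5.94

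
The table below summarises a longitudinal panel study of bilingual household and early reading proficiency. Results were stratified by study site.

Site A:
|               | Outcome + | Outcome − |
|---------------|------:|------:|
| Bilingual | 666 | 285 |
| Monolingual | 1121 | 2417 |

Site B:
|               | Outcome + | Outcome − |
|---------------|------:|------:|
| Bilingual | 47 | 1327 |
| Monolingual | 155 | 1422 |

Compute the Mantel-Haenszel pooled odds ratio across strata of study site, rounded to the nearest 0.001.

OR_MH = Σ(aᵢdᵢ/nᵢ) / Σ(bᵢcᵢ/nᵢ), where nᵢ is the stratum total.
Stratum 1 (Site A): n = 4489; a·d/n = 666·2417/4489 = 358.5926; b·c/n = 285·1121/4489 = 71.1706
Stratum 2 (Site B): n = 2951; a·d/n = 47·1422/2951 = 22.6479; b·c/n = 1327·155/2951 = 69.7001
OR_MH = (358.5926 + 22.6479) / (71.1706 + 69.7001) = 381.2405 / 140.8707 = 2.70631

2.706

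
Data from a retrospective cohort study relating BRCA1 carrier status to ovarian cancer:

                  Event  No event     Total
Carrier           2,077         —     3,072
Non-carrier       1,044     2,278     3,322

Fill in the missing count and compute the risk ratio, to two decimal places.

The missing cell is in the exposed row: 3072 − 2077 = 995.
So a = 2077, b = 995, c = 1044, d = 2278.
RR = [a/(a+b)] / [c/(c+d)] = (2077/3072) / (1044/3322) = 0.67611/0.31427 = 2.15137

2.15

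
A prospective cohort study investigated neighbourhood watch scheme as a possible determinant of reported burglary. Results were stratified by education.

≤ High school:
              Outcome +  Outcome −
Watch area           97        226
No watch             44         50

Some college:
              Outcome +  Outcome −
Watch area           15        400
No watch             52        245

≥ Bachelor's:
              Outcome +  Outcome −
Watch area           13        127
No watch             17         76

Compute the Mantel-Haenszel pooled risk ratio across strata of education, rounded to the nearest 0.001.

RR_MH = Σ(aᵢ·n₀ᵢ/nᵢ) / Σ(cᵢ·n₁ᵢ/nᵢ), with n₁ᵢ = aᵢ+bᵢ (exposed), n₀ᵢ = cᵢ+dᵢ (unexposed), nᵢ = n₁ᵢ+n₀ᵢ.
Stratum 1 (≤ High school): n₁ = 323, n₀ = 94, n = 417; a·n₀/n = 97·94/417 = 21.8657; c·n₁/n = 44·323/417 = 34.0815
Stratum 2 (Some college): n₁ = 415, n₀ = 297, n = 712; a·n₀/n = 15·297/712 = 6.2570; c·n₁/n = 52·415/712 = 30.3090
Stratum 3 (≥ Bachelor's): n₁ = 140, n₀ = 93, n = 233; a·n₀/n = 13·93/233 = 5.1888; c·n₁/n = 17·140/233 = 10.2146
RR_MH = (21.8657 + 6.2570 + 5.1888) / (34.0815 + 30.3090 + 10.2146) = 33.3116 / 74.6051 = 0.44651

0.447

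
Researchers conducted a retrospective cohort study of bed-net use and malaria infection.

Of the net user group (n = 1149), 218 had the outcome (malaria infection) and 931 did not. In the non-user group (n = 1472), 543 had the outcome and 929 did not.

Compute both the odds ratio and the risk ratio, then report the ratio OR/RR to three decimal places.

0.779

From the description: a = 218, b = 931, c = 543, d = 929.
OR = (218·929)/(931·543) = 202522/505533 = 0.40061
Risk in exposed = 218/1149 = 0.18973; risk in unexposed = 543/1472 = 0.36889; RR = 0.51433
OR/RR = 0.40061 / 0.51433 = 0.77889
The outcome is not rare, so the OR lies further from 1 than the RR.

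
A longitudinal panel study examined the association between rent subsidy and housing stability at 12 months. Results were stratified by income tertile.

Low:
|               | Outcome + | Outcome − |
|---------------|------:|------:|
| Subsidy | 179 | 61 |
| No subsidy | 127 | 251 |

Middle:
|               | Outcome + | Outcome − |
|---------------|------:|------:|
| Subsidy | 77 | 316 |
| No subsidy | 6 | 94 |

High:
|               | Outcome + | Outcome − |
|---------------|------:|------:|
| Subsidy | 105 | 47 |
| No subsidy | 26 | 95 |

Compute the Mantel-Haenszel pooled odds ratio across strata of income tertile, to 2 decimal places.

OR_MH = Σ(aᵢdᵢ/nᵢ) / Σ(bᵢcᵢ/nᵢ), where nᵢ is the stratum total.
Stratum 1 (Low): n = 618; a·d/n = 179·251/618 = 72.7006; b·c/n = 61·127/618 = 12.5356
Stratum 2 (Middle): n = 493; a·d/n = 77·94/493 = 14.6815; b·c/n = 316·6/493 = 3.8458
Stratum 3 (High): n = 273; a·d/n = 105·95/273 = 36.5385; b·c/n = 47·26/273 = 4.4762
OR_MH = (72.7006 + 14.6815 + 36.5385) / (12.5356 + 3.8458 + 4.4762) = 123.9207 / 20.8576 = 5.94126

5.94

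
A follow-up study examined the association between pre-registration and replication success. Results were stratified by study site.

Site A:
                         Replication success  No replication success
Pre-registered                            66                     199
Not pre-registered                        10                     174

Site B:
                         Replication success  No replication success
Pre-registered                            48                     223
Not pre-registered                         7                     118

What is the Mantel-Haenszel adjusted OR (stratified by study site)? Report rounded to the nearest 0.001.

4.762

OR_MH = Σ(aᵢdᵢ/nᵢ) / Σ(bᵢcᵢ/nᵢ), where nᵢ is the stratum total.
Stratum 1 (Site A): n = 449; a·d/n = 66·174/449 = 25.5768; b·c/n = 199·10/449 = 4.4321
Stratum 2 (Site B): n = 396; a·d/n = 48·118/396 = 14.3030; b·c/n = 223·7/396 = 3.9419
OR_MH = (25.5768 + 14.3030) / (4.4321 + 3.9419) = 39.8799 / 8.3740 = 4.76235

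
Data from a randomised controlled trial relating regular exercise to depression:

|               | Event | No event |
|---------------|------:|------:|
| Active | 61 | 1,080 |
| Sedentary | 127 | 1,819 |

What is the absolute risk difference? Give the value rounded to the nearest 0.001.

Cells: a = 61, b = 1080, c = 127, d = 1819.
Risk in exposed = 61/1141 = 0.053462; risk in unexposed = 127/1946 = 0.065262.
Risk difference = 0.053462 − 0.065262 = -0.011800

-0.012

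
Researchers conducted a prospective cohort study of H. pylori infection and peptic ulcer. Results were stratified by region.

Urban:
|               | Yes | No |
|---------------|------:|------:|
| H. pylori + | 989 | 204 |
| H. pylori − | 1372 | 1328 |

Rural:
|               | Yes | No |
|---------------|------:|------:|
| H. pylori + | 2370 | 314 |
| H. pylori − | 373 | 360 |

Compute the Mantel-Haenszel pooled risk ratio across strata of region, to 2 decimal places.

1.67

RR_MH = Σ(aᵢ·n₀ᵢ/nᵢ) / Σ(cᵢ·n₁ᵢ/nᵢ), with n₁ᵢ = aᵢ+bᵢ (exposed), n₀ᵢ = cᵢ+dᵢ (unexposed), nᵢ = n₁ᵢ+n₀ᵢ.
Stratum 1 (Urban): n₁ = 1193, n₀ = 2700, n = 3893; a·n₀/n = 989·2700/3893 = 685.9235; c·n₁/n = 1372·1193/3893 = 420.4459
Stratum 2 (Rural): n₁ = 2684, n₀ = 733, n = 3417; a·n₀/n = 2370·733/3417 = 508.4021; c·n₁/n = 373·2684/3417 = 292.9857
RR_MH = (685.9235 + 508.4021) / (420.4459 + 292.9857) = 1194.3256 / 713.4316 = 1.67406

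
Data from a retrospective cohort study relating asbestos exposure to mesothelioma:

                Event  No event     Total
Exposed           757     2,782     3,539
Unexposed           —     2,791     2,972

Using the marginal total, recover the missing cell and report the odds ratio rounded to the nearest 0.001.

4.196

The missing cell is in the unexposed row: 2972 − 2791 = 181.
So a = 757, b = 2782, c = 181, d = 2791.
OR = (a·d)/(b·c) = (757 × 2791) / (2782 × 181) = 2112787 / 503542 = 4.19585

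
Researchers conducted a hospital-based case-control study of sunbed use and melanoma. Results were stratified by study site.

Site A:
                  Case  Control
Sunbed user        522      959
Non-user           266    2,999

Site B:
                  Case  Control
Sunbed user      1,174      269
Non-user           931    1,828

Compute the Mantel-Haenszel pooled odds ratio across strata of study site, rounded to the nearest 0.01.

7.42

OR_MH = Σ(aᵢdᵢ/nᵢ) / Σ(bᵢcᵢ/nᵢ), where nᵢ is the stratum total.
Stratum 1 (Site A): n = 4746; a·d/n = 522·2999/4746 = 329.8521; b·c/n = 959·266/4746 = 53.7493
Stratum 2 (Site B): n = 4202; a·d/n = 1174·1828/4202 = 510.7263; b·c/n = 269·931/4202 = 59.6000
OR_MH = (329.8521 + 510.7263) / (53.7493 + 59.6000) = 840.5784 / 113.3492 = 7.41583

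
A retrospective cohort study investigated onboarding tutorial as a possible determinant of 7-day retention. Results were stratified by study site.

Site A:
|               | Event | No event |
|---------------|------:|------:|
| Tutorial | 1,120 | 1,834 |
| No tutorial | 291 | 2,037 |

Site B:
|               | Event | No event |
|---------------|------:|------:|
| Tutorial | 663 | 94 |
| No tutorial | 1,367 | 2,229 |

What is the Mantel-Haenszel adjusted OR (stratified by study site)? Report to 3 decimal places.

OR_MH = Σ(aᵢdᵢ/nᵢ) / Σ(bᵢcᵢ/nᵢ), where nᵢ is the stratum total.
Stratum 1 (Site A): n = 5282; a·d/n = 1120·2037/5282 = 431.9273; b·c/n = 1834·291/5282 = 101.0401
Stratum 2 (Site B): n = 4353; a·d/n = 663·2229/4353 = 339.4962; b·c/n = 94·1367/4353 = 29.5194
OR_MH = (431.9273 + 339.4962) / (101.0401 + 29.5194) = 771.4235 / 130.5595 = 5.90860

5.909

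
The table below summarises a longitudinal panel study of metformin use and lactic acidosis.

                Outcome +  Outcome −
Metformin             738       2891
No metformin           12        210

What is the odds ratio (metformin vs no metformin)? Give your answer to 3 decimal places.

4.467

Cells: a = 738, b = 2891, c = 12, d = 210.
OR = (a·d)/(b·c) = (738 × 210) / (2891 × 12) = 154980 / 34692 = 4.46731
The odds of lactic acidosis are about 4.47 times as high in the metformin group.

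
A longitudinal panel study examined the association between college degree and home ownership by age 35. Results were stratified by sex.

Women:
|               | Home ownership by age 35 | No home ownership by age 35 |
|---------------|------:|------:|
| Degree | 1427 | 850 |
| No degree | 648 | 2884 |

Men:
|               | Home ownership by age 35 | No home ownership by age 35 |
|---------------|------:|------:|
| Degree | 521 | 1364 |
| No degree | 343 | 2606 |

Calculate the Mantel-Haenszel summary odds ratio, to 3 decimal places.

5.163

OR_MH = Σ(aᵢdᵢ/nᵢ) / Σ(bᵢcᵢ/nᵢ), where nᵢ is the stratum total.
Stratum 1 (Women): n = 5809; a·d/n = 1427·2884/5809 = 708.4641; b·c/n = 850·648/5809 = 94.8184
Stratum 2 (Men): n = 4834; a·d/n = 521·2606/4834 = 280.8701; b·c/n = 1364·343/4834 = 96.7836
OR_MH = (708.4641 + 280.8701) / (94.8184 + 96.7836) = 989.3342 / 191.6020 = 5.16349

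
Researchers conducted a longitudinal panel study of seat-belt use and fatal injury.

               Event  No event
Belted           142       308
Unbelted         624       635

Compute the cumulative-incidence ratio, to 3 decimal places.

0.637

Cells: a = 142, b = 308, c = 624, d = 635.
Risk in exposed = 142/450 = 0.31556; risk in unexposed = 624/1259 = 0.49563.
RR = 0.31556 / 0.49563 = 0.63667
The risk is 36% lower among the exposed than among the unexposed.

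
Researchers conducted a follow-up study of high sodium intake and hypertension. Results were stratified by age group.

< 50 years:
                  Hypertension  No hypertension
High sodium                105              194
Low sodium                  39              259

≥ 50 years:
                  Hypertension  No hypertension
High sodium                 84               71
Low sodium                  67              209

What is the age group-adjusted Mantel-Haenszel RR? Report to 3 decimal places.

RR_MH = Σ(aᵢ·n₀ᵢ/nᵢ) / Σ(cᵢ·n₁ᵢ/nᵢ), with n₁ᵢ = aᵢ+bᵢ (exposed), n₀ᵢ = cᵢ+dᵢ (unexposed), nᵢ = n₁ᵢ+n₀ᵢ.
Stratum 1 (< 50 years): n₁ = 299, n₀ = 298, n = 597; a·n₀/n = 105·298/597 = 52.4121; c·n₁/n = 39·299/597 = 19.5327
Stratum 2 (≥ 50 years): n₁ = 155, n₀ = 276, n = 431; a·n₀/n = 84·276/431 = 53.7912; c·n₁/n = 67·155/431 = 24.0951
RR_MH = (52.4121 + 53.7912) / (19.5327 + 24.0951) = 106.2032 / 43.6278 = 2.43430

2.434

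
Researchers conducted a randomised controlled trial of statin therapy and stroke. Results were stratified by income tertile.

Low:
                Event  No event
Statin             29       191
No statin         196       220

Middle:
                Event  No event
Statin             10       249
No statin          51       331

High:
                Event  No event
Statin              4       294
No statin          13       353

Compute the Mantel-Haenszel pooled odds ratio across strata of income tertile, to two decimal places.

OR_MH = Σ(aᵢdᵢ/nᵢ) / Σ(bᵢcᵢ/nᵢ), where nᵢ is the stratum total.
Stratum 1 (Low): n = 636; a·d/n = 29·220/636 = 10.0314; b·c/n = 191·196/636 = 58.8616
Stratum 2 (Middle): n = 641; a·d/n = 10·331/641 = 5.1638; b·c/n = 249·51/641 = 19.8112
Stratum 3 (High): n = 664; a·d/n = 4·353/664 = 2.1265; b·c/n = 294·13/664 = 5.7560
OR_MH = (10.0314 + 5.1638 + 2.1265) / (58.8616 + 19.8112 + 5.7560) = 17.3218 / 84.4289 = 0.20516

0.21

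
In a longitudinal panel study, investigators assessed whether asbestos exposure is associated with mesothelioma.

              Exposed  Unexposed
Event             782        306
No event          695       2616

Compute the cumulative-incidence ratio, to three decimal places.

Reading the table with exposure as columns: a = 782 (Exposed, case), b = 695 (Exposed, non-case), c = 306 (Unexposed, case), d = 2616.
Risk in exposed = 782/1477 = 0.52945; risk in unexposed = 306/2922 = 0.10472.
RR = 0.52945 / 0.10472 = 5.05574
The risk among the exposed is 5.06 times that among the unexposed.

5.056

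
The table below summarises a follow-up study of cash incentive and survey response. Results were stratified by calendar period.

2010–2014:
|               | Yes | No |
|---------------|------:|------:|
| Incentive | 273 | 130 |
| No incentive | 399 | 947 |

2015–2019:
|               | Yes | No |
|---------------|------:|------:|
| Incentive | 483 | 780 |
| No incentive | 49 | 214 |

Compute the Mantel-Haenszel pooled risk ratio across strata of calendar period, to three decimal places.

RR_MH = Σ(aᵢ·n₀ᵢ/nᵢ) / Σ(cᵢ·n₁ᵢ/nᵢ), with n₁ᵢ = aᵢ+bᵢ (exposed), n₀ᵢ = cᵢ+dᵢ (unexposed), nᵢ = n₁ᵢ+n₀ᵢ.
Stratum 1 (2010–2014): n₁ = 403, n₀ = 1346, n = 1749; a·n₀/n = 273·1346/1749 = 210.0961; c·n₁/n = 399·403/1749 = 91.9365
Stratum 2 (2015–2019): n₁ = 1263, n₀ = 263, n = 1526; a·n₀/n = 483·263/1526 = 83.2431; c·n₁/n = 49·1263/1526 = 40.5550
RR_MH = (210.0961 + 83.2431) / (91.9365 + 40.5550) = 293.3392 / 132.4916 = 2.21402

2.214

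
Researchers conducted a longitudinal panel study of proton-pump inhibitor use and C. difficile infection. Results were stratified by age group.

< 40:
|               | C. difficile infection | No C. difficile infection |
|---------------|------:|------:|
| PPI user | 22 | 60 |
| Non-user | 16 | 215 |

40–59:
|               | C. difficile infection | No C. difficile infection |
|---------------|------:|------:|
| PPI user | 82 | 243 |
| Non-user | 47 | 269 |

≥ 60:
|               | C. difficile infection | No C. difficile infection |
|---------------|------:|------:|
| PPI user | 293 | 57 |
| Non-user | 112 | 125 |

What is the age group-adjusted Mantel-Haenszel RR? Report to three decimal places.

1.846

RR_MH = Σ(aᵢ·n₀ᵢ/nᵢ) / Σ(cᵢ·n₁ᵢ/nᵢ), with n₁ᵢ = aᵢ+bᵢ (exposed), n₀ᵢ = cᵢ+dᵢ (unexposed), nᵢ = n₁ᵢ+n₀ᵢ.
Stratum 1 (< 40): n₁ = 82, n₀ = 231, n = 313; a·n₀/n = 22·231/313 = 16.2364; c·n₁/n = 16·82/313 = 4.1917
Stratum 2 (40–59): n₁ = 325, n₀ = 316, n = 641; a·n₀/n = 82·316/641 = 40.4243; c·n₁/n = 47·325/641 = 23.8300
Stratum 3 (≥ 60): n₁ = 350, n₀ = 237, n = 587; a·n₀/n = 293·237/587 = 118.2981; c·n₁/n = 112·350/587 = 66.7802
RR_MH = (16.2364 + 40.4243 + 118.2981) / (4.1917 + 23.8300 + 66.7802) = 174.9589 / 94.8019 = 1.84552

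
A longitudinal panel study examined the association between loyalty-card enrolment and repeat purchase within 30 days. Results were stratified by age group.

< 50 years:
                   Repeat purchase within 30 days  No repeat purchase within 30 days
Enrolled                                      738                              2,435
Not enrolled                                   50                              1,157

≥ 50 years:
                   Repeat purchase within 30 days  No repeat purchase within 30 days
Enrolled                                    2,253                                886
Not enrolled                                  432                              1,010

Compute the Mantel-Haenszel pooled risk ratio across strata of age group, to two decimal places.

RR_MH = Σ(aᵢ·n₀ᵢ/nᵢ) / Σ(cᵢ·n₁ᵢ/nᵢ), with n₁ᵢ = aᵢ+bᵢ (exposed), n₀ᵢ = cᵢ+dᵢ (unexposed), nᵢ = n₁ᵢ+n₀ᵢ.
Stratum 1 (< 50 years): n₁ = 3173, n₀ = 1207, n = 4380; a·n₀/n = 738·1207/4380 = 203.3712; c·n₁/n = 50·3173/4380 = 36.2215
Stratum 2 (≥ 50 years): n₁ = 3139, n₀ = 1442, n = 4581; a·n₀/n = 2253·1442/4581 = 709.1958; c·n₁/n = 432·3139/4581 = 296.0157
RR_MH = (203.3712 + 709.1958) / (36.2215 + 296.0157) = 912.5670 / 332.2372 = 2.74673

2.75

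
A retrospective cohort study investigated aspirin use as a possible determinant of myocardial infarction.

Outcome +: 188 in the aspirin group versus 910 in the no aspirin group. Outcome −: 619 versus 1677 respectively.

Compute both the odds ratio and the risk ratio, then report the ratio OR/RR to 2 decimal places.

From the description: a = 188, b = 619, c = 910, d = 1677.
OR = (188·1677)/(619·910) = 315276/563290 = 0.55970
Risk in exposed = 188/807 = 0.23296; risk in unexposed = 910/2587 = 0.35176; RR = 0.66228
OR/RR = 0.55970 / 0.66228 = 0.84512
The outcome is not rare, so the OR lies further from 1 than the RR.

0.85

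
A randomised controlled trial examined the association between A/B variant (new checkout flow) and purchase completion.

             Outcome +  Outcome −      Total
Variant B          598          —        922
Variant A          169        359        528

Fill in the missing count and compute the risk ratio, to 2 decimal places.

The missing cell is in the exposed row: 922 − 598 = 324.
So a = 598, b = 324, c = 169, d = 359.
RR = [a/(a+b)] / [c/(c+d)] = (598/922) / (169/528) = 0.64859/0.32008 = 2.02636

2.03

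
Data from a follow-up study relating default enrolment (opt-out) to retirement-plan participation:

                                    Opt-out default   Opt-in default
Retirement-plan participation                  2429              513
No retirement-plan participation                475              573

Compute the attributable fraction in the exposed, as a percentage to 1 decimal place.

43.5

Reading the table with exposure as columns: a = 2429 (Opt-out default, case), b = 475 (Opt-out default, non-case), c = 513 (Opt-in default, case), d = 573.
Risk in exposed = 2429/2904 = 0.83643; risk in unexposed = 513/1086 = 0.47238.
RR = 0.83643/0.47238 = 1.77069
AR% = (RR − 1)/RR × 100 = (1.77069 − 1)/1.77069 × 100 = 43.5249%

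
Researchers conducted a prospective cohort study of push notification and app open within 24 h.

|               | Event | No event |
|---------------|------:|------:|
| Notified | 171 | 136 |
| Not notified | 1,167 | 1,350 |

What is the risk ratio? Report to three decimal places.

1.201

Cells: a = 171, b = 136, c = 1167, d = 1350.
Risk in exposed = 171/307 = 0.55700; risk in unexposed = 1167/2517 = 0.46365.
RR = 0.55700 / 0.46365 = 1.20135
The risk among the exposed is 1.20 times that among the unexposed.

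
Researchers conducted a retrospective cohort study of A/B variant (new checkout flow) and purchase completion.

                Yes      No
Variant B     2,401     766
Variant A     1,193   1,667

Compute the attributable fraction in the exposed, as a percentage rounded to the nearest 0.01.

Cells: a = 2401, b = 766, c = 1193, d = 1667.
Risk in exposed = 2401/3167 = 0.75813; risk in unexposed = 1193/2860 = 0.41713.
RR = 0.75813/0.41713 = 1.81748
AR% = (RR − 1)/RR × 100 = (1.81748 − 1)/1.81748 × 100 = 44.9788%

44.98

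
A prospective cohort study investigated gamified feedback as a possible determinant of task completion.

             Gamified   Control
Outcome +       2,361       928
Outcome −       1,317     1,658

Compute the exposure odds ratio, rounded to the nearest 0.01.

Reading the table with exposure as columns: a = 2361 (Gamified, case), b = 1317 (Gamified, non-case), c = 928 (Control, case), d = 1658.
OR = (a·d)/(b·c) = (2361 × 1658) / (1317 × 928) = 3914538 / 1222176 = 3.20292
The odds of task completion are about 3.20 times as high in the gamified group.

3.20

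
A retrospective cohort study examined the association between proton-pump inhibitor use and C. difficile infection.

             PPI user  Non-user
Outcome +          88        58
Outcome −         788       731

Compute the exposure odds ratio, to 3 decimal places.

Reading the table with exposure as columns: a = 88 (PPI user, case), b = 788 (PPI user, non-case), c = 58 (Non-user, case), d = 731.
OR = (a·d)/(b·c) = (88 × 731) / (788 × 58) = 64328 / 45704 = 1.40749
The odds of C. difficile infection are about 1.41 times as high in the ppi user group.

1.407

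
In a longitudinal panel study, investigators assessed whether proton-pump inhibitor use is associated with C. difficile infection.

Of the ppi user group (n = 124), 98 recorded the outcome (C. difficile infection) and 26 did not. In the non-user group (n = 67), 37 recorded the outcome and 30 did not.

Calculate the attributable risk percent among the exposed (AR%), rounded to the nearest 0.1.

30.1

From the description: a = 98, b = 26, c = 37, d = 30.
Risk in exposed = 98/124 = 0.79032; risk in unexposed = 37/67 = 0.55224.
RR = 0.79032/0.55224 = 1.43112
AR% = (RR − 1)/RR × 100 = (1.43112 − 1)/1.43112 × 100 = 30.1249%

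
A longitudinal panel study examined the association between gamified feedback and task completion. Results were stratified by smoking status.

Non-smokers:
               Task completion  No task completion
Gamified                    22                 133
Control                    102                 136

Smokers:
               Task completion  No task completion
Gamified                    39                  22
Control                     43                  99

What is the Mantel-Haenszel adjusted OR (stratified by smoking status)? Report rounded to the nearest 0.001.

0.680

OR_MH = Σ(aᵢdᵢ/nᵢ) / Σ(bᵢcᵢ/nᵢ), where nᵢ is the stratum total.
Stratum 1 (Non-smokers): n = 393; a·d/n = 22·136/393 = 7.6132; b·c/n = 133·102/393 = 34.5191
Stratum 2 (Smokers): n = 203; a·d/n = 39·99/203 = 19.0197; b·c/n = 22·43/203 = 4.6601
OR_MH = (7.6132 + 19.0197) / (34.5191 + 4.6601) = 26.6329 / 39.1792 = 0.67977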